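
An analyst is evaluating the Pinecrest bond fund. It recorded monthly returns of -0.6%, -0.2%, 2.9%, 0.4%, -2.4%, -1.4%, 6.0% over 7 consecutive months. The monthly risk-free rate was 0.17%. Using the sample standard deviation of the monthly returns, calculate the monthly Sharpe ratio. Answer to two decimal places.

μ = (-0.6 − 0.2 + 2.9 + 0.4 − 2.4 − 1.4 + 6) / 7 = 0.6714%
Σ(r − μ)² = (-0.6 − 0.6714)² + (-0.2 − 0.6714)² + (2.9 − 0.6714)² + … = 49.5343
sample σ = √(49.5343 / 6) = √8.2557 = 2.8733%
Sharpe = (μ − rf) / σ = (0.6714 − 0.17) / 2.8733 = 0.5014 / 2.8733 = 0.1745

0.17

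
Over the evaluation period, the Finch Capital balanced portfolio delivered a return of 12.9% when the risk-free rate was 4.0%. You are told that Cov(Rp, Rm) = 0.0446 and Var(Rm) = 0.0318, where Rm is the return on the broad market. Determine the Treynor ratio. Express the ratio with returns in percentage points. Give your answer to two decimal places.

6.35

β = Cov / Var = 0.0446 / 0.0318 = 1.4025
Treynor = (Rp − Rf) / β = (12.9% − 4.0%) / 1.4025 = 8.90 / 1.4025 = 6.3458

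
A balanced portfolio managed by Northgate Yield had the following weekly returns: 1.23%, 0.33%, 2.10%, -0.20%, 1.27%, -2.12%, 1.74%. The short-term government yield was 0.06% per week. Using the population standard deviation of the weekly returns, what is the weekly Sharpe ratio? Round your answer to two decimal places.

μ = (1.23 + 0.33 + 2.1 − 0.2 + 1.27 − 2.12 + 1.74) / 7 = 4.350 / 7 = 0.6214%
Σ(r − μ)² = 12.5035; population σ = √(12.5035/7) = 1.3365%
Sharpe = (μ − rf) / σ = (0.6214 − 0.06) / 1.3365 = 0.5614 / 1.3365 = 0.4201

0.42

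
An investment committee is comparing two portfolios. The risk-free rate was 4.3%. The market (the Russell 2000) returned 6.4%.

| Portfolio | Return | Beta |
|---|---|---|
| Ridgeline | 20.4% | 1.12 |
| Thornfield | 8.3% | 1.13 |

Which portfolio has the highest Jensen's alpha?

Ridgeline

Ridgeline: α = 20.4% − [4.3% + 1.12 × (6.4% − 4.3%)] = 13.748
Thornfield: α = 8.3% − [4.3% + 1.13 × (6.4% − 4.3%)] = 1.627
Highest: Ridgeline (13.748).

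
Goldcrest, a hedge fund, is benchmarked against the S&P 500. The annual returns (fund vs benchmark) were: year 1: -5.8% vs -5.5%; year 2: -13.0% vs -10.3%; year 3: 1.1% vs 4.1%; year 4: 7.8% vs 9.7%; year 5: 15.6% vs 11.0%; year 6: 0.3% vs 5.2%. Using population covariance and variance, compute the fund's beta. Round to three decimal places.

1.120

r̄p = 1.0000%,  r̄m = 2.3667%
Cov = Σ(rp − r̄p)(rm − r̄m) / 6 = 67.4883
Var(rm) = Σ(rm − r̄m)² / 6 = 60.2789
β = Cov / Var = 67.4883 / 60.2789 = 1.1196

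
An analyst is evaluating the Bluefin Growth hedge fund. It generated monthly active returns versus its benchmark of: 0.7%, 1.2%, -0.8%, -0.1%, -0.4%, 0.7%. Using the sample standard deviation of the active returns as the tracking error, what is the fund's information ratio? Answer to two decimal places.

r̄ = (0.7 + 1.2 − 0.8 − 0.1 − 0.4 + 0.7) / 6 = 1.30 / 6 = 0.2167%
Sample σ = √[Σ(r − r̄)² / 5] = √[2.9483 / 5] = √0.5897 = 0.7679%
IR = r̄ / tracking error = 0.2167 / 0.7679 = 0.2822

0.28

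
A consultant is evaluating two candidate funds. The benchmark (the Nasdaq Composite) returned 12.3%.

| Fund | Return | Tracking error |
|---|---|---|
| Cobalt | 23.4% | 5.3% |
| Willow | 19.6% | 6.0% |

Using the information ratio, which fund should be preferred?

Cobalt: IR = (23.4% − 12.3%) / 5.3% = 2.094
Willow: IR = (19.6% − 12.3%) / 6.0% = 1.217
Highest: Cobalt (2.094).

Cobalt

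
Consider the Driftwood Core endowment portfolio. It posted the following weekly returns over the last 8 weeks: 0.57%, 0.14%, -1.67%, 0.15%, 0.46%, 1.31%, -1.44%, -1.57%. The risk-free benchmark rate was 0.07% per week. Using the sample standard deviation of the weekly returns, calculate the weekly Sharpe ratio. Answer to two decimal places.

Mean return μ = -2.050 / 8 = -0.2563%
Σ(r − μ)² = 9.0968; sample σ = √(9.0968/7) = 1.1400%
Sharpe = (μ − rf) / σ = (-0.2563 − 0.07) / 1.1400 = -0.3263 / 1.1400 = -0.2862

-0.29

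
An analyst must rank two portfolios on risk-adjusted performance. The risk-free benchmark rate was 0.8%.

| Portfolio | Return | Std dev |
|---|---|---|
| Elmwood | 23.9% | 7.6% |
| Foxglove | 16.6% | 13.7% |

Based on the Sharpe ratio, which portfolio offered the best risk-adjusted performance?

Elmwood

Elmwood: Sharpe ratio = (23.9% − 0.8%) / 7.6% = 3.039
Foxglove: Sharpe ratio = (16.6% − 0.8%) / 13.7% = 1.153
Highest: Elmwood (3.039).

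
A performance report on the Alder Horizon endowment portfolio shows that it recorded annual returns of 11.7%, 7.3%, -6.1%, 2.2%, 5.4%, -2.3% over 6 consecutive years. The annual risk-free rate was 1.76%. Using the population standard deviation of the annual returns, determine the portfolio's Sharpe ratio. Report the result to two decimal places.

Mean return r̄ = 18.20 / 6 = 3.0333%
Σ(r − r̄)² = 211.4733; population σ = √(211.4733/6) = 5.9368%
Sharpe = (r̄ − rf) / σ = (3.0333 − 1.76) / 5.9368 = 1.2733 / 5.9368 = 0.2145

0.21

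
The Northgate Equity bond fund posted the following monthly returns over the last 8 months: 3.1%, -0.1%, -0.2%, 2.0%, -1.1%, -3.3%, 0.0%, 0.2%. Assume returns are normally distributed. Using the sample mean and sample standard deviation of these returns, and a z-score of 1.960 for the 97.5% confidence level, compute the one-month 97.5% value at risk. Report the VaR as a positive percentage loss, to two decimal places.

3.68

μ = (3.1 − 0.1 − 0.2 + 2 − 1.1 − 3.3 + 0 + 0.2) / 8 = 0.0750%
Sample std dev = √[25.7550 / 7] = 1.9181%
VaR = −(μ − z·σ) = −(0.0750 − 1.960 × 1.9181) = −(-3.6845) = 3.6845%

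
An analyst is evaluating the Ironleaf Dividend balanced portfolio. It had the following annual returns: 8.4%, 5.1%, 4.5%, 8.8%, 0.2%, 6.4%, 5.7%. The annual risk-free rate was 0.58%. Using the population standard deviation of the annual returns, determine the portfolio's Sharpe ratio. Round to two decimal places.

r̄ = (8.4 + 5.1 + 4.5 + 8.8 + 0.2 + 6.4 + 5.7) / 7 = 5.5857%
Σ(r − r̄)² = (8.4 − 5.5857)² + (5.1 − 5.5857)² + (4.5 − 5.5857)² + … = 49.3486
population σ = √(49.3486 / 7) = √7.0498 = 2.6551%
Sharpe = (r̄ − rf) / σ = (5.5857 − 0.58) / 2.6551 = 5.0057 / 2.6551 = 1.8853

1.89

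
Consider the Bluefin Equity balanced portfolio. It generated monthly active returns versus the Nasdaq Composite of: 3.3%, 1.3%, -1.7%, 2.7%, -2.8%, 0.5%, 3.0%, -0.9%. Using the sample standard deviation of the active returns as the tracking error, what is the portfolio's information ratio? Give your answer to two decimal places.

0.29

μ = (3.3 + 1.3 − 1.7 + 2.7 − 2.8 + 0.5 + 3 − 0.9) / 8 = 0.6750%
Σ(r − μ)² = 37.0150; sample σ = √(37.0150/7) = 2.2995%
IR = μ / tracking error = 0.6750 / 2.2995 = 0.2935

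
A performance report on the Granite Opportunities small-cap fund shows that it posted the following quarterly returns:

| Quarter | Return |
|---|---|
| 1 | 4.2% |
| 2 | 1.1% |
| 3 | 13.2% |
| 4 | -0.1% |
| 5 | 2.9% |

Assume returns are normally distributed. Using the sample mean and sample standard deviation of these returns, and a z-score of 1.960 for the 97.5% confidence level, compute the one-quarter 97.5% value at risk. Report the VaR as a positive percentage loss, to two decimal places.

r̄ = (4.2 + 1.1 + 13.2 − 0.1 + 2.9) / 5 = 21.30 / 5 = 4.2600%
Sample std dev = √[110.7720 / 4] = 5.2624%
VaR = −(r̄ − z·σ) = −(4.2600 − 1.960 × 5.2624) = −(-6.0543) = 6.0543%

6.05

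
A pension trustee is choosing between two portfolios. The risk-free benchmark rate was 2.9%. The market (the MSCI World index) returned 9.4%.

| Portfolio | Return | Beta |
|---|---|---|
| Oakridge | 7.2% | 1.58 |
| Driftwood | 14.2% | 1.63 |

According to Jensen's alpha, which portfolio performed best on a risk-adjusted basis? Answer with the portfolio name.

Driftwood

Oakridge: α = 7.2% − [2.9% + 1.58 × (9.4% − 2.9%)] = -5.970
Driftwood: α = 14.2% − [2.9% + 1.63 × (9.4% − 2.9%)] = 0.705
Highest: Driftwood (0.705).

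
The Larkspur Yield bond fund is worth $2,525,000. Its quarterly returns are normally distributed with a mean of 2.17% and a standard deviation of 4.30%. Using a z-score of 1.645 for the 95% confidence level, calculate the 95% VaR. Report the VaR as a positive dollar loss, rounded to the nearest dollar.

Return at the 95% tail: μ − z·σ = 2.17% − 1.645 × 4.30% = 2.17 − 7.0735 = -4.9035%
VaR = −(-4.9035%) × $2,525,000 = 4.9035% × $2,525,000 = $123,813

$123,813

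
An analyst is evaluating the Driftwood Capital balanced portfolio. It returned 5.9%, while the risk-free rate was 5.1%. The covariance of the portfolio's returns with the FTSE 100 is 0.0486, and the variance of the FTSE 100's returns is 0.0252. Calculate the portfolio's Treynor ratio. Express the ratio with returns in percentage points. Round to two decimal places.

0.41

β = Cov / Var = 0.0486 / 0.0252 = 1.9286
Treynor = (Rp − Rf) / β = (5.9% − 5.1%) / 1.9286 = 0.80 / 1.9286 = 0.4148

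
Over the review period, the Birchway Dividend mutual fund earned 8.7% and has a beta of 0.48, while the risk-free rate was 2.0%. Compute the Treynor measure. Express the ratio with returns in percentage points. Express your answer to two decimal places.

13.96

Treynor = (Rp − Rf) / β = (8.7% − 2.0%) / 0.48 = 6.70 / 0.48 = 13.9583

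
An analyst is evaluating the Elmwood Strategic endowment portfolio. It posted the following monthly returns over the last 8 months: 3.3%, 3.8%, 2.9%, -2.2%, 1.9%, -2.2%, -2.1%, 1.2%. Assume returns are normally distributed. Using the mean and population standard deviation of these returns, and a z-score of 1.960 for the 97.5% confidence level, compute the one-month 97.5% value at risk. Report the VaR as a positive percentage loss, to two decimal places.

3.95

r̄ = (3.3 + 3.8 + 2.9 − 2.2 + 1.9 − 2.2 − 2.1 + 1.2) / 8 = 0.8250%
Population σ = √[Σ(r − r̄)² / 8] = √[47.4350 / 8] = √5.9294 = 2.4350%
VaR = −(r̄ − z·σ) = −(0.8250 − 1.960 × 2.4350) = −(-3.9476) = 3.9476%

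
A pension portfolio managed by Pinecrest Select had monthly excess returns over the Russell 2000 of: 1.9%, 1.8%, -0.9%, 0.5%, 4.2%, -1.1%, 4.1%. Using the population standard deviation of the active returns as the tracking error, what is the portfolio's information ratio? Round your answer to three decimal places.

μ = (1.9 + 1.8 − 0.9 + 0.5 + 4.2 − 1.1 + 4.1) / 7 = 10.50 / 7 = 1.5000%
Population σ = √[Σ(r − μ)² / 7] = √[27.8200 / 7] = √3.9743 = 1.9936%
IR = μ / tracking error = 1.5000 / 1.9936 = 0.7524

0.752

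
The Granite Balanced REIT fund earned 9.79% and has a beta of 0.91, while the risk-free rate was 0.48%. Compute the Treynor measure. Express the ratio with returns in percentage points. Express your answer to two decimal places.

Treynor = (Rp − Rf) / β = (9.79% − 0.48%) / 0.91 = 9.31 / 0.91 = 10.2308

10.23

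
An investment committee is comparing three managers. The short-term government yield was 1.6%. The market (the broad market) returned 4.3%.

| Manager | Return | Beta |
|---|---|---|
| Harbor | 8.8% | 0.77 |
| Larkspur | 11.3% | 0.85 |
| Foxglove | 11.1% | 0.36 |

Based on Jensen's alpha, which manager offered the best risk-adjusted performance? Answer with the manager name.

Harbor: α = 8.8% − [1.6% + 0.77 × (4.3% − 1.6%)] = 5.121
Larkspur: α = 11.3% − [1.6% + 0.85 × (4.3% − 1.6%)] = 7.405
Foxglove: α = 11.1% − [1.6% + 0.36 × (4.3% − 1.6%)] = 8.528
Highest: Foxglove (8.528).

Foxglove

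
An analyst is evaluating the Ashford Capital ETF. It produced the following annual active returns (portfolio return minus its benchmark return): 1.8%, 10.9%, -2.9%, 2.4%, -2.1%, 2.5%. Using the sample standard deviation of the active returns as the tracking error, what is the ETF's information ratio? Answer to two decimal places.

0.43

μ = (1.8 + 10.9 − 2.9 + 2.4 − 2.1 + 2.5) / 6 = 12.60 / 6 = 2.1000%
Σ(r − μ)² = (1.8 − 2.1000)² + (10.9 − 2.1000)² + … = 120.4200
sample σ = √(120.4200 / 5) = √24.0840 = 4.9075%
IR = μ / tracking error = 2.1000 / 4.9075 = 0.4279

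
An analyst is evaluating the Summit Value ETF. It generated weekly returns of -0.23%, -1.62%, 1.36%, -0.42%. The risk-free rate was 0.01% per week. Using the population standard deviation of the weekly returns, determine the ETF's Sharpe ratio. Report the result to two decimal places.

Mean return μ = -0.910 / 4 = -0.2275%
Population σ = √[Σ(r − μ)² / 4] = √[4.4963 / 4] = √1.1241 = 1.0602%
Sharpe = (μ − rf) / σ = (-0.2275 − 0.01) / 1.0602 = -0.2375 / 1.0602 = -0.2240

-0.22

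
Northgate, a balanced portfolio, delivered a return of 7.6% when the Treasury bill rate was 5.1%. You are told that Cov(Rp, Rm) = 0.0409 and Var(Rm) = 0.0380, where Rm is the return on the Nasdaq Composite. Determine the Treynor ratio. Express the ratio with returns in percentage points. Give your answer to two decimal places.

2.32

β = Cov / Var = 0.0409 / 0.0380 = 1.0763
Treynor = (Rp − Rf) / β = (7.6% − 5.1%) / 1.0763 = 2.50 / 1.0763 = 2.3228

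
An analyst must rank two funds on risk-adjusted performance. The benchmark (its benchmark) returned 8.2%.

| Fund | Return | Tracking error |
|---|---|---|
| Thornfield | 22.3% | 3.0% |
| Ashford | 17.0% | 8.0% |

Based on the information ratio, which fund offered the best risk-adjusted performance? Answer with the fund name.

Thornfield: IR = (22.3% − 8.2%) / 3.0% = 4.700
Ashford: IR = (17.0% − 8.2%) / 8.0% = 1.100
Highest: Thornfield (4.700).

Thornfield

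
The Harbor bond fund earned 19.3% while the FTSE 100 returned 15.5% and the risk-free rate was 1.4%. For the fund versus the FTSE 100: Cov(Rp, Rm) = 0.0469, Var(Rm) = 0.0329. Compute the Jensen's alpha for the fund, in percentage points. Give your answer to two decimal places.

β = Cov / Var = 0.0469 / 0.0329 = 1.4255
E[R] = Rf + β(Rm − Rf) = 1.4% + 1.4255 × (15.5% − 1.4%) = 21.4996%
α = Rp − E[R] = 19.3% − 21.4996% = -2.1996

-2.20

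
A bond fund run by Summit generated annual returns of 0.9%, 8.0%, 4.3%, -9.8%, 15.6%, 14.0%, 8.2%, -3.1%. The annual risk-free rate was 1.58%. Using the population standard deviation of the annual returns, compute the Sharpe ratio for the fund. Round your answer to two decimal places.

0.40

Mean return r̄ = 38.10 / 8 = 4.7625%
Σ(r − r̄)² = (0.9 − 4.7625)² + (8 − 4.7625)² + (4.3 − 4.7625)² + … = 514.0988
population σ = √(514.0988 / 8) = √64.2624 = 8.0164%
Sharpe = (r̄ − rf) / σ = (4.7625 − 1.58) / 8.0164 = 3.1825 / 8.0164 = 0.3970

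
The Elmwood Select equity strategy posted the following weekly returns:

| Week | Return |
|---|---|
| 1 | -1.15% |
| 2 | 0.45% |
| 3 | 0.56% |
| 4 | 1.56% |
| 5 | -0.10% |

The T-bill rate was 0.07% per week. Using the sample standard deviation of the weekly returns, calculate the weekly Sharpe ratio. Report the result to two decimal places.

r̄ = (-1.15 + 0.45 + 0.56 + 1.56 − 0.1) / 5 = 0.2640%
Σ(r − r̄)² = (-1.15 − 0.2640)² + (0.45 − 0.2640)² + … = 3.9337
sample σ = √(3.9337 / 4) = √0.9834 = 0.9917%
Sharpe = (r̄ − rf) / σ = (0.2640 − 0.07) / 0.9917 = 0.1940 / 0.9917 = 0.1956

0.20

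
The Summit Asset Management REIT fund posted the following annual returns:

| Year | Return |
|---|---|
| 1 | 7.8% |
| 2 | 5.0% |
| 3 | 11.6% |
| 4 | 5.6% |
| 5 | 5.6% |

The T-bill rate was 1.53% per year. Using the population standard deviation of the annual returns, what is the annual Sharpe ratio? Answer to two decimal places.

r̄ = (7.8 + 5 + 11.6 + 5.6 + 5.6) / 5 = 35.60 / 5 = 7.1200%
Population std dev = √[29.6480 / 5] = 2.4351%
Sharpe = (r̄ − rf) / σ = (7.1200 − 1.53) / 2.4351 = 5.5900 / 2.4351 = 2.2956

2.30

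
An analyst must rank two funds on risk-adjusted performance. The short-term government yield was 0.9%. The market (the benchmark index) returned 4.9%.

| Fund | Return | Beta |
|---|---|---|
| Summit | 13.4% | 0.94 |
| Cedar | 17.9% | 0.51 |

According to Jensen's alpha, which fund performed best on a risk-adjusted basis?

Cedar

Summit: α = 13.4% − [0.9% + 0.94 × (4.9% − 0.9%)] = 8.740
Cedar: α = 17.9% − [0.9% + 0.51 × (4.9% − 0.9%)] = 14.960
Highest: Cedar (14.960).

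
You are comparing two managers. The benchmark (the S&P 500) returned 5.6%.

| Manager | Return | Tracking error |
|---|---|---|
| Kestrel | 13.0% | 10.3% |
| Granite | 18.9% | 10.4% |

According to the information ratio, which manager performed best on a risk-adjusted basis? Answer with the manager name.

Kestrel: IR = (13.0% − 5.6%) / 10.3% = 0.718
Granite: IR = (18.9% − 5.6%) / 10.4% = 1.279
Highest: Granite (1.279).

Granite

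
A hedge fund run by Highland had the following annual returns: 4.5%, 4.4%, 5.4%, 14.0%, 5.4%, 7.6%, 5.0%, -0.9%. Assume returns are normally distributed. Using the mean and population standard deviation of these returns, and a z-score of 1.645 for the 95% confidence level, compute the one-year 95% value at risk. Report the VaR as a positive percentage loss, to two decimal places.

0.69

r̄ = (4.5 + 4.4 + 5.4 + 14 + 5.4 + 7.6 + 5 − 0.9) / 8 = 5.6750%
Σ(r − r̄)² = 119.8550; population σ = √(119.8550/8) = 3.8706%
VaR = −(r̄ − z·σ) = −(5.6750 − 1.645 × 3.8706) = −(-0.6921) = 0.6921%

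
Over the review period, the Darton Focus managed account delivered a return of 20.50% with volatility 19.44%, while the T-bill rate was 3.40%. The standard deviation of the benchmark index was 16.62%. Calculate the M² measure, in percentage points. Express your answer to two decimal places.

18.02

Sharpe = (Rp − Rf) / σp = (20.50% − 3.40%) / 19.44% = 0.8796
M² = Rf + Sharpe × σm = 3.40% + 0.8796 × 16.62% = 18.0190%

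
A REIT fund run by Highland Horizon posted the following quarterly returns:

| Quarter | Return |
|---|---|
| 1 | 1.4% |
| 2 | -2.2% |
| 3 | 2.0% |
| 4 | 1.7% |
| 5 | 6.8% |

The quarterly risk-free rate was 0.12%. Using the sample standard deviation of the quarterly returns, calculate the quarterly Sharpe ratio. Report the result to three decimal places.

0.568

μ = (1.4 − 2.2 + 2 + 1.7 + 6.8) / 5 = 1.9400%
Sample std dev = √[41.1120 / 4] = 3.2059%
Sharpe = (μ − rf) / σ = (1.9400 − 0.12) / 3.2059 = 1.8200 / 3.2059 = 0.5677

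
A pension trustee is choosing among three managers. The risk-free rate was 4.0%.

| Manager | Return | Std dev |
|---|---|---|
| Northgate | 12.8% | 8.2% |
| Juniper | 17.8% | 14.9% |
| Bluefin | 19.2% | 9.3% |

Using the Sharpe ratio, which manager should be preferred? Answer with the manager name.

Northgate: Sharpe ratio = (12.8% − 4.0%) / 8.2% = 1.073
Juniper: Sharpe ratio = (17.8% − 4.0%) / 14.9% = 0.926
Bluefin: Sharpe ratio = (19.2% − 4.0%) / 9.3% = 1.634
Highest: Bluefin (1.634).

Bluefin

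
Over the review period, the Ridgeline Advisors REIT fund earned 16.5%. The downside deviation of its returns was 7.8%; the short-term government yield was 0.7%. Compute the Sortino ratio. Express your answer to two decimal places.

2.03

Sortino = (Rp − Rf) / σd = (16.5% − 0.7%) / 7.8% = 15.80% / 7.8% = 2.0256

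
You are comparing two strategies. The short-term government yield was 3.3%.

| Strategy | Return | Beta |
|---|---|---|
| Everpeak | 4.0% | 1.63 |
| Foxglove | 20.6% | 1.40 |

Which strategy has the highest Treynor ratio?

Foxglove

Everpeak: Treynor = (4.0% − 3.3%) / 1.63 = 0.429
Foxglove: Treynor = (20.6% − 3.3%) / 1.40 = 12.357
Highest: Foxglove (12.357).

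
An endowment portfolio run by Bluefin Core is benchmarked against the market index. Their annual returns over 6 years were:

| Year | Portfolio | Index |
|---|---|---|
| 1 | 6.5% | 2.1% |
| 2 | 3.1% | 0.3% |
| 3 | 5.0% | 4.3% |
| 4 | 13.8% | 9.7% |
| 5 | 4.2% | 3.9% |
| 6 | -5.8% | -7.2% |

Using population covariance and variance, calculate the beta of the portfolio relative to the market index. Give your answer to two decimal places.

r̄p = 4.4667%,  r̄m = 2.1833%
Cov = Σ(rp − r̄p)(rm − r̄m) / 6 = 28.2611
Var(rm) = Σ(rm − r̄m)² / 6 = 25.9214
β = Cov / Var = 28.2611 / 25.9214 = 1.0903

1.09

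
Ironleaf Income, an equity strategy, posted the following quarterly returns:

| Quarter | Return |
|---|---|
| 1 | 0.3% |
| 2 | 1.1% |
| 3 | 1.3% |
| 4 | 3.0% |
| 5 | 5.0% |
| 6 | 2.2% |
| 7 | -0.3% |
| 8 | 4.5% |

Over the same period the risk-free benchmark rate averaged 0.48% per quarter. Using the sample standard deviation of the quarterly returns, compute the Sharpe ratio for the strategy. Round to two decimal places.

0.87

r̄ = (0.3 + 1.1 + 1.3 + 3 + 5 + 2.2 − 0.3 + 4.5) / 8 = 2.1375%
Sample σ = √[Σ(r − r̄)² / 7] = √[25.6188 / 7] = √3.6598 = 1.9131%
Sharpe = (r̄ − rf) / σ = (2.1375 − 0.48) / 1.9131 = 1.6575 / 1.9131 = 0.8664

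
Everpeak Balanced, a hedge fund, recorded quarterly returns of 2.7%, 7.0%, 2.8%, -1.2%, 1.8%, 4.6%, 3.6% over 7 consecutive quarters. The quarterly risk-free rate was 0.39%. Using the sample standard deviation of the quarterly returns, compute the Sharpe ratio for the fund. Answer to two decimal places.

1.05

r̄ = (2.7 + 7 + 2.8 − 1.2 + 1.8 + 4.6 + 3.6) / 7 = 21.30 / 7 = 3.0429%
Sample std dev = √[38.1171 / 6] = 2.5205%
Sharpe = (r̄ − rf) / σ = (3.0429 − 0.39) / 2.5205 = 2.6529 / 2.5205 = 1.0525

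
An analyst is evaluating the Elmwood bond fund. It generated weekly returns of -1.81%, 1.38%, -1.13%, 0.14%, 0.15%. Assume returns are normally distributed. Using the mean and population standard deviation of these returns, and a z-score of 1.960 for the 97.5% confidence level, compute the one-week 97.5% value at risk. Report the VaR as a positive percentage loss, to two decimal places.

r̄ = (-1.81 + 1.38 − 1.13 + 0.14 + 0.15) / 5 = -0.2540%
Population σ = √[Σ(r − r̄)² / 5] = √[6.1769 / 5] = √1.2354 = 1.1115%
VaR = −(r̄ − z·σ) = −(-0.2540 − 1.960 × 1.1115) = −(-2.4325) = 2.4325%

2.43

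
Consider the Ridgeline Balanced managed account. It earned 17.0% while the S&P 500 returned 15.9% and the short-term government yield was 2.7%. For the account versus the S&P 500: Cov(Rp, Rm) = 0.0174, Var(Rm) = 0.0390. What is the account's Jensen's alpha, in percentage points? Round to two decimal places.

β = Cov / Var = 0.0174 / 0.0390 = 0.4462
E[R] = Rf + β(Rm − Rf) = 2.7% + 0.4462 × (15.9% − 2.7%) = 8.5898%
α = Rp − E[R] = 17.0% − 8.5898% = 8.4102

8.41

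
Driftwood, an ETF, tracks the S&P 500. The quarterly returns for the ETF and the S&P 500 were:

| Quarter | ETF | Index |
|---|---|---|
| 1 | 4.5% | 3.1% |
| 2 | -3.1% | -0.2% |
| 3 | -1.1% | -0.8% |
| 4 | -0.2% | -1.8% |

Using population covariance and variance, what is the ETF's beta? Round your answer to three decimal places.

r̄p = 0.0250%,  r̄m = 0.0750%
Cov = Σ(rp − r̄p)(rm − r̄m) / 4 = 3.9506
Var(rm) = Σ(rm − r̄m)² / 4 = 3.3769
β = Cov / Var = 3.9506 / 3.3769 = 1.1699

1.170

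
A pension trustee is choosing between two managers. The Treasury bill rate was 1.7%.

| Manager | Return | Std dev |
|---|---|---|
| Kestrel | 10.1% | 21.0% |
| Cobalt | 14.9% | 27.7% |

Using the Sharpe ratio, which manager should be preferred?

Kestrel: Sharpe ratio = (10.1% − 1.7%) / 21.0% = 0.400
Cobalt: Sharpe ratio = (14.9% − 1.7%) / 27.7% = 0.477
Highest: Cobalt (0.477).

Cobalt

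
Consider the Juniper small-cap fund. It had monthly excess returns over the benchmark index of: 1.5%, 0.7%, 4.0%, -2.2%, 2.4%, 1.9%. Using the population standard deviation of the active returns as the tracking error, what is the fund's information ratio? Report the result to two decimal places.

r̄ = (1.5 + 0.7 + 4 − 2.2 + 2.4 + 1.9) / 6 = 8.30 / 6 = 1.3833%
Σ(r − r̄)² = 21.4683; population σ = √(21.4683/6) = 1.8916%
IR = r̄ / tracking error = 1.3833 / 1.8916 = 0.7313

0.73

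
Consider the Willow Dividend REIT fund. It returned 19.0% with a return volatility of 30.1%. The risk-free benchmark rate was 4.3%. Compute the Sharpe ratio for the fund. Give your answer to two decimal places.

Sharpe = (Rp − Rf) / σp = (19.0% − 4.3%) / 30.1% = 14.70% / 30.1% = 0.4884

0.49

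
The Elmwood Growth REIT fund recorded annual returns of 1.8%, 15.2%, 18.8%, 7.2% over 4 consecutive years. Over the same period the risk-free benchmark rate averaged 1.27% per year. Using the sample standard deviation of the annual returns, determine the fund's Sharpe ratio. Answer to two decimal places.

1.23

r̄ = (1.8 + 15.2 + 18.8 + 7.2) / 4 = 10.7500%
Sample σ = √[Σ(r − r̄)² / 3] = √[177.3100 / 3] = √59.1033 = 7.6879%
Sharpe = (r̄ − rf) / σ = (10.7500 − 1.27) / 7.6879 = 9.4800 / 7.6879 = 1.2331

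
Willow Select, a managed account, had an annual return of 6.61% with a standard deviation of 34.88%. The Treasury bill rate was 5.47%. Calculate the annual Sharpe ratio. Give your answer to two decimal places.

0.03

Sharpe = (Rp − Rf) / σp = (6.61% − 5.47%) / 34.88% = 1.14% / 34.88% = 0.0327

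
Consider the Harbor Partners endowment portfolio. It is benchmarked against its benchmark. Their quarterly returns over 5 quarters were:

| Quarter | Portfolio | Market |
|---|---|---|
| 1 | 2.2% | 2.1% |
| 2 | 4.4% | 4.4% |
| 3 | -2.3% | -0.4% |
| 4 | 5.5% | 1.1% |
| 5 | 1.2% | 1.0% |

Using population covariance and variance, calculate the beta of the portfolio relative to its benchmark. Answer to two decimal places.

r̄p = 2.2000%,  r̄m = 1.6400%
Cov = Σ(rp − r̄p)(rm − r̄m) / 5 = 2.8220
Var(rm) = Σ(rm − r̄m)² / 5 = 2.5384
β = Cov / Var = 2.8220 / 2.5384 = 1.1117

1.11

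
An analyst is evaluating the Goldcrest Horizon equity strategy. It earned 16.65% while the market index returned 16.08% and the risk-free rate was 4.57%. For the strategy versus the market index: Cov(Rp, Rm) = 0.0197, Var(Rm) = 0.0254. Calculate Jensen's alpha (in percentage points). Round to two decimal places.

3.15

β = Cov / Var = 0.0197 / 0.0254 = 0.7756
E[R] = Rf + β(Rm − Rf) = 4.57% + 0.7756 × (16.08% − 4.57%) = 13.4972%
α = Rp − E[R] = 16.65% − 13.4972% = 3.1528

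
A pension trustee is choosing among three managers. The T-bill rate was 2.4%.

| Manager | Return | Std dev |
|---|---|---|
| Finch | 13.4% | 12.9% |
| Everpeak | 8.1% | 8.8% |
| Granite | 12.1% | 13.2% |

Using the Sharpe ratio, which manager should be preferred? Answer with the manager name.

Finch

Finch: Sharpe ratio = (13.4% − 2.4%) / 12.9% = 0.853
Everpeak: Sharpe ratio = (8.1% − 2.4%) / 8.8% = 0.648
Granite: Sharpe ratio = (12.1% − 2.4%) / 13.2% = 0.735
Highest: Finch (0.853).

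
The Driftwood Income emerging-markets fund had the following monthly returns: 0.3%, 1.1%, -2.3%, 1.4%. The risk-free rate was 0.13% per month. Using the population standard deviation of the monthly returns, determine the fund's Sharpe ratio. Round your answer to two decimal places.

0.00

r̄ = (0.3 + 1.1 − 2.3 + 1.4) / 4 = 0.50 / 4 = 0.1250%
Σ(r − r̄)² = (0.3 − 0.1250)² + (1.1 − 0.1250)² + (-2.3 − 0.1250)² + … = 8.4875
σ = √[8.4875 / 4] = 1.4567%
Sharpe = (r̄ − rf) / σ = (0.1250 − 0.13) / 1.4567 = -0.0050 / 1.4567 = -0.0034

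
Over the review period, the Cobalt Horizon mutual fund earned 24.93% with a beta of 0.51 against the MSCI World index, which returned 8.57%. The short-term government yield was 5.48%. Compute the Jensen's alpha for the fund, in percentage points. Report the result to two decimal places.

17.87

CAPM expected return = Rf + β(Rm − Rf) = 5.48% + 0.51 × (8.57% − 5.48%) = 5.48 + 0.51 × 3.09 = 7.0559%
Jensen's α = Rp − E[R] = 24.93% − 7.0559% = 17.8741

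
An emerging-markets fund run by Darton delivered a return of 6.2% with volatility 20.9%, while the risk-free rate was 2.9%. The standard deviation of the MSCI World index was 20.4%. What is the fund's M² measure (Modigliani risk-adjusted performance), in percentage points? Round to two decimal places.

6.12

Sharpe = (Rp − Rf) / σp = (6.2% − 2.9%) / 20.9% = 0.1579
M² = Rf + Sharpe × σm = 2.9% + 0.1579 × 20.4% = 6.1212%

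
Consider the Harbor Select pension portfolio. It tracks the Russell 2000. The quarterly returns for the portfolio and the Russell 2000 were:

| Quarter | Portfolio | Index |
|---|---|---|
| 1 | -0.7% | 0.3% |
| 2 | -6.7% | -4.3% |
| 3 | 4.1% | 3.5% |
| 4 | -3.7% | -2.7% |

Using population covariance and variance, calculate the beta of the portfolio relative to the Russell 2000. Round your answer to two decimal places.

r̄p = -1.7500%,  r̄m = -0.8000%
Cov = Σ(rp − r̄p)(rm − r̄m) / 4 = 11.8350
Var(rm) = Σ(rm − r̄m)² / 4 = 8.8900
β = Cov / Var = 11.8350 / 8.8900 = 1.3313

1.33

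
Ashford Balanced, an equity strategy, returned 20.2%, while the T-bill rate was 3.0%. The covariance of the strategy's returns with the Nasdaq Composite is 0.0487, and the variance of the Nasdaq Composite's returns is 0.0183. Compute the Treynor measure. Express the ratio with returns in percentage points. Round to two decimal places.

6.46

β = Cov / Var = 0.0487 / 0.0183 = 2.6612
Treynor = (Rp − Rf) / β = (20.2% − 3.0%) / 2.6612 = 17.20 / 2.6612 = 6.4632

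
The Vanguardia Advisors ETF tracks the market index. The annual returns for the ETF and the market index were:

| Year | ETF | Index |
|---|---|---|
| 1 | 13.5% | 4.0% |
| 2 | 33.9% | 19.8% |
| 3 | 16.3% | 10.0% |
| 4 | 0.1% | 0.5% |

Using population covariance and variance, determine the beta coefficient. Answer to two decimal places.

1.59

r̄p = 15.9500%,  r̄m = 8.5750%
Cov = Σ(rp − r̄p)(rm − r̄m) / 4 = 85.2963
Var(rm) = Σ(rm − r̄m)² / 4 = 53.5419
β = Cov / Var = 85.2963 / 53.5419 = 1.5931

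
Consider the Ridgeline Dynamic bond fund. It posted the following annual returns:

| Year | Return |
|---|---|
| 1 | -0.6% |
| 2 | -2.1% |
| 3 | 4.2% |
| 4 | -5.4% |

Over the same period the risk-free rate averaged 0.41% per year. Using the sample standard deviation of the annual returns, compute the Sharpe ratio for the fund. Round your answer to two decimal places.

Mean return μ = -3.90 / 4 = -0.9750%
Sample σ = √[Σ(r − μ)² / 3] = √[47.7675 / 3] = √15.9225 = 3.9903%
Sharpe = (μ − rf) / σ = (-0.9750 − 0.41) / 3.9903 = -1.3850 / 3.9903 = -0.3471

-0.35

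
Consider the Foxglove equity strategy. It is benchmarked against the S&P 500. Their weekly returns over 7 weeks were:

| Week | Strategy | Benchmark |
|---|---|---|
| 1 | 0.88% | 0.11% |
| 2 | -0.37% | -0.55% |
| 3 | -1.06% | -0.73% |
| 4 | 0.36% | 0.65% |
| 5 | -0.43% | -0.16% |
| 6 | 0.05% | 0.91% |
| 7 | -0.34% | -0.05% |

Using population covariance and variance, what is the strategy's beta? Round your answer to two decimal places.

r̄p = -0.1300%,  r̄m = 0.0257%
Cov = Σ(rp − r̄p)(rm − r̄m) / 7 = 0.2090
Var(rm) = Σ(rm − r̄m)² / 7 = 0.3031
β = Cov / Var = 0.2090 / 0.3031 = 0.6895

0.69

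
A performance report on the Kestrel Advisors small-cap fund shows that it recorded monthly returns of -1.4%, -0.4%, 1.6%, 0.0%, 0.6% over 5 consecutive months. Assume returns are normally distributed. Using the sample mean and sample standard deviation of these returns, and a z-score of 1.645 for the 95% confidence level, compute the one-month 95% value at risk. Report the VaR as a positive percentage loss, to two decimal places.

1.76

r̄ = (-1.4 − 0.4 + 1.6 + 0 + 0.6) / 5 = 0.0800%
Sample σ = √[Σ(r − r̄)² / 4] = √[5.0080 / 4] = √1.2520 = 1.1189%
VaR = −(r̄ − z·σ) = −(0.0800 − 1.645 × 1.1189) = −(-1.7606) = 1.7606%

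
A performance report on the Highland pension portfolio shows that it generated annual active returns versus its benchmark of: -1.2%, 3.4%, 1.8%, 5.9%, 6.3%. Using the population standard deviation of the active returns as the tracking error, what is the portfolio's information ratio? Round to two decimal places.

1.17

Mean return r̄ = 16.20 / 5 = 3.2400%
Σ(r − r̄)² = 38.2520; population σ = √(38.2520/5) = 2.7659%
IR = r̄ / tracking error = 3.2400 / 2.7659 = 1.1714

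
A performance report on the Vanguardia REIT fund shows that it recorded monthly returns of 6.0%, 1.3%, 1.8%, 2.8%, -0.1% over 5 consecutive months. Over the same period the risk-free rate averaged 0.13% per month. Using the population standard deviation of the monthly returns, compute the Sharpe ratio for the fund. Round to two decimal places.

Mean return r̄ = 11.80 / 5 = 2.3600%
Σ(r − r̄)² = (6 − 2.3600)² + (1.3 − 2.3600)² + (1.8 − 2.3600)² + … = 20.9320
σ = √[20.9320 / 5] = 2.0461%
Sharpe = (r̄ − rf) / σ = (2.3600 − 0.13) / 2.0461 = 2.2300 / 2.0461 = 1.0899

1.09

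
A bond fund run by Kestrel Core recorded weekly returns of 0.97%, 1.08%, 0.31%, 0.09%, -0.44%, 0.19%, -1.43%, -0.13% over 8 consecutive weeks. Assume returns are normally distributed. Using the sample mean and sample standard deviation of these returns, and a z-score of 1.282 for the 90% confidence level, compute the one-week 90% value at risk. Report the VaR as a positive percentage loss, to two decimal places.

μ = (0.97 + 1.08 + 0.31 + 0.09 − 0.44 + 0.19 − 1.43 − 0.13) / 8 = 0.0800%
Σ(r − μ)² = 4.4518; sample σ = √(4.4518/7) = 0.7975%
VaR = −(μ − z·σ) = −(0.0800 − 1.282 × 0.7975) = −(-0.9424) = 0.9424%

0.94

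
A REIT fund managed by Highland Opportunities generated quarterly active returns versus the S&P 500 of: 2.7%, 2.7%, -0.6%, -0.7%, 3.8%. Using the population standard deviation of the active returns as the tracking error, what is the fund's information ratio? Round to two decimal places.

0.85

Mean return μ = 7.90 / 5 = 1.5800%
Population std dev = √[17.3880 / 5] = 1.8648%
IR = μ / tracking error = 1.5800 / 1.8648 = 0.8473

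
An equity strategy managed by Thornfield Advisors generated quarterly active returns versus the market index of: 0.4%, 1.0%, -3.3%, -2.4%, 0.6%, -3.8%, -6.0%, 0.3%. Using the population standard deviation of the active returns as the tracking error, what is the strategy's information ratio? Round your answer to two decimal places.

r̄ = (0.4 + 1 − 3.3 − 2.4 + 0.6 − 3.8 − 6 + 0.3) / 8 = -13.20 / 8 = -1.6500%
Σ(r − r̄)² = (0.4 − (-1.6500))² + (1 − (-1.6500))² + … = 46.9200
σ = √[46.9200 / 8] = 2.4218%
IR = r̄ / tracking error = -1.6500 / 2.4218 = -0.6813

-0.68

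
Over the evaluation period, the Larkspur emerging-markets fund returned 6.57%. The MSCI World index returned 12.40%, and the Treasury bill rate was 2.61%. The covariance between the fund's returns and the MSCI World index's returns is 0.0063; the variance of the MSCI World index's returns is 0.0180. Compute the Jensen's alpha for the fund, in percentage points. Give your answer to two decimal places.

0.53

β = Cov / Var = 0.0063 / 0.0180 = 0.3500
E[R] = Rf + β(Rm − Rf) = 2.61% + 0.3500 × (12.40% − 2.61%) = 6.0365%
α = Rp − E[R] = 6.57% − 6.0365% = 0.5335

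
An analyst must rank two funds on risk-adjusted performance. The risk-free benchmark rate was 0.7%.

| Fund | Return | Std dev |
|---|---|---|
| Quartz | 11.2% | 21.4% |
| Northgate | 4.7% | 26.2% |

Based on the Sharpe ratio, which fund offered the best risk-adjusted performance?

Quartz

Quartz: Sharpe ratio = (11.2% − 0.7%) / 21.4% = 0.491
Northgate: Sharpe ratio = (4.7% − 0.7%) / 26.2% = 0.153
Highest: Quartz (0.491).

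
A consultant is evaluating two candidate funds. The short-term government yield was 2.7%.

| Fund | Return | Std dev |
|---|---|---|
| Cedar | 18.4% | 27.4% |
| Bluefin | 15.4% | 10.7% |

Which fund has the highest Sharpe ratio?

Bluefin

Cedar: Sharpe ratio = (18.4% − 2.7%) / 27.4% = 0.573
Bluefin: Sharpe ratio = (15.4% − 2.7%) / 10.7% = 1.187
Highest: Bluefin (1.187).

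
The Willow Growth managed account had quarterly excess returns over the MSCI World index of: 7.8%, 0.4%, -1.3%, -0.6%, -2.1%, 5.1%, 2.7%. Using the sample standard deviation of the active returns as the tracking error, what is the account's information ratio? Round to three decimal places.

0.469

r̄ = (7.8 + 0.4 − 1.3 − 0.6 − 2.1 + 5.1 + 2.7) / 7 = 12.00 / 7 = 1.7143%
Sample std dev = √[80.1886 / 6] = 3.6558%
IR = r̄ / tracking error = 1.7143 / 3.6558 = 0.4689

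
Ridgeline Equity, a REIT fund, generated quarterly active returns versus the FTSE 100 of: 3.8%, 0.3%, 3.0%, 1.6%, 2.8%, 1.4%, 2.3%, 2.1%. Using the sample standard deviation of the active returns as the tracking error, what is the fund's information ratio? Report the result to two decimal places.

μ = (3.8 + 0.3 + 3 + 1.6 + 2.8 + 1.4 + 2.3 + 2.1) / 8 = 17.30 / 8 = 2.1625%
Sample std dev = √[8.1788 / 7] = 1.0809%
IR = μ / tracking error = 2.1625 / 1.0809 = 2.0006

2.00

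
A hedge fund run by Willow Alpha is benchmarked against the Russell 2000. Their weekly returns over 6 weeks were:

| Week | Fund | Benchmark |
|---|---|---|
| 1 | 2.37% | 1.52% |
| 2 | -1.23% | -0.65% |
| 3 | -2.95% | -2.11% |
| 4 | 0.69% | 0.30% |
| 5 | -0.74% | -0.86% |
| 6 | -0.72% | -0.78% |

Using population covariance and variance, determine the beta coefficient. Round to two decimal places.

r̄p = -0.4300%,  r̄m = -0.4300%
Cov = Σ(rp − r̄p)(rm − r̄m) / 6 = 1.8203
Var(rm) = Σ(rm − r̄m)² / 6 = 1.2523
β = Cov / Var = 1.8203 / 1.2523 = 1.4536

1.45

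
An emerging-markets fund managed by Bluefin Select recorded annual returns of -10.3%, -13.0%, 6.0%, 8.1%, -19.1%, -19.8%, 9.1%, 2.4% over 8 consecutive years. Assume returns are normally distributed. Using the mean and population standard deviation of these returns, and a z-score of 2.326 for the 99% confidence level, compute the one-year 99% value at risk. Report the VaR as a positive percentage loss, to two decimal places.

μ = (-10.3 − 13 + 6 + 8.1 − 19.1 − 19.8 + 9.1 + 2.4) / 8 = -36.60 / 8 = -4.5750%
Σ(r − μ)² = (-10.3 − (-4.5750))² + (-13 − (-4.5750))² + … = 1054.6750
population σ = √(1054.6750 / 8) = √131.8344 = 11.4819%
VaR = −(μ − z·σ) = −(-4.5750 − 2.326 × 11.4819) = −(-31.2819) = 31.2819%

31.28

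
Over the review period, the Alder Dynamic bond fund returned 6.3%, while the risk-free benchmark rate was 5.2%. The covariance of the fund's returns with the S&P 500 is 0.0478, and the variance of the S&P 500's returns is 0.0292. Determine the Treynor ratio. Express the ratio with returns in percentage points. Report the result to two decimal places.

β = Cov / Var = 0.0478 / 0.0292 = 1.6370
Treynor = (Rp − Rf) / β = (6.3% − 5.2%) / 1.6370 = 1.10 / 1.6370 = 0.6720

0.67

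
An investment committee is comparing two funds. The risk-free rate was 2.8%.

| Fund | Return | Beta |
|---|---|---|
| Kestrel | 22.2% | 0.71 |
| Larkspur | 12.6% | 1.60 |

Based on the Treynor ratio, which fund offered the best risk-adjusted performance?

Kestrel

Kestrel: Treynor = (22.2% − 2.8%) / 0.71 = 27.324
Larkspur: Treynor = (12.6% − 2.8%) / 1.60 = 6.125
Highest: Kestrel (27.324).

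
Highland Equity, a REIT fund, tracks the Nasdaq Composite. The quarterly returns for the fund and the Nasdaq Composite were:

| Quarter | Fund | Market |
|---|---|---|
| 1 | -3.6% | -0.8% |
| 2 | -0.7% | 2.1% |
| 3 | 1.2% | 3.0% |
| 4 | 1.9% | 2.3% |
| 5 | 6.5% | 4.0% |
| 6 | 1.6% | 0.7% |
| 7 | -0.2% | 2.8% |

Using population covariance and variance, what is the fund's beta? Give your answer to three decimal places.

r̄p = 0.9571%,  r̄m = 2.0143%
Cov = Σ(rp − r̄p)(rm − r̄m) / 7 = 3.2063
Var(rm) = Σ(rm − r̄m)² / 7 = 2.1812
β = Cov / Var = 3.2063 / 2.1812 = 1.4700

1.470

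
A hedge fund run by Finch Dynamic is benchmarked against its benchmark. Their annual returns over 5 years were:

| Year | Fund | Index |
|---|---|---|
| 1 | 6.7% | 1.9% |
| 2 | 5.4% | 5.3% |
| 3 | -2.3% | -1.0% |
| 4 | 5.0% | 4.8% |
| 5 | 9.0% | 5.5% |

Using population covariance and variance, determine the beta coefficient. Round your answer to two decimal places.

r̄p = 4.7600%,  r̄m = 3.3000%
Cov = Σ(rp − r̄p)(rm − r̄m) / 5 = 7.7220
Var(rm) = Σ(rm − r̄m)² / 5 = 6.3080
β = Cov / Var = 7.7220 / 6.3080 = 1.2242

1.22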